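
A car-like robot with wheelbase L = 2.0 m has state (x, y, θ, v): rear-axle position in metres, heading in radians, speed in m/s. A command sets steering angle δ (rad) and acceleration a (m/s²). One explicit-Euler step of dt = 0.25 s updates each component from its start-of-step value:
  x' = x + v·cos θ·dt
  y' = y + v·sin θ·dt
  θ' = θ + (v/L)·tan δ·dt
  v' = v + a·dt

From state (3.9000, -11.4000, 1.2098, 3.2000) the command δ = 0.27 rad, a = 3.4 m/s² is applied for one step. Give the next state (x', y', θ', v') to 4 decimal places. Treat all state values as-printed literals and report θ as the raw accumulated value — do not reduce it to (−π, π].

(4.1826, -10.6516, 1.3205, 4.0500)

x' = 3.9000 + 3.2000·cos(1.2098)·0.25 = 4.1826
y' = -11.4000 + 3.2000·sin(1.2098)·0.25 = -10.6516
θ' = 1.2098 + (3.2000/2.0)·tan(0.27)·0.25 = 1.3205
v' = 3.2000 + 3.4000·0.25 = 4.0500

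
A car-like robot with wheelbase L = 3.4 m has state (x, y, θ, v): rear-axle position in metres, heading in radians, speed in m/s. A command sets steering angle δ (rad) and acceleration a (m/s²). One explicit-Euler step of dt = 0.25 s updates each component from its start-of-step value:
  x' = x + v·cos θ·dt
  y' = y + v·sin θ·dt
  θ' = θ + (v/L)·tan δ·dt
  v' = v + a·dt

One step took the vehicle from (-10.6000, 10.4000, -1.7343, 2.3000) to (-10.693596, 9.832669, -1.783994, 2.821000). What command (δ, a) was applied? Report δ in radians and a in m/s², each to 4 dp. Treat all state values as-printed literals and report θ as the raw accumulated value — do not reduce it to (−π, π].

δ = -0.2858, a = 2.0840

a = (v'−v)/dt = (0.521000)/0.25 = 2.0840
Δθ = θ'−θ = -0.049694;  (v·dt/L) = 2.3000·0.25/3.4 = 0.169118
tan δ = Δθ·L/(v·dt) = -0.293843  →  δ = -0.2858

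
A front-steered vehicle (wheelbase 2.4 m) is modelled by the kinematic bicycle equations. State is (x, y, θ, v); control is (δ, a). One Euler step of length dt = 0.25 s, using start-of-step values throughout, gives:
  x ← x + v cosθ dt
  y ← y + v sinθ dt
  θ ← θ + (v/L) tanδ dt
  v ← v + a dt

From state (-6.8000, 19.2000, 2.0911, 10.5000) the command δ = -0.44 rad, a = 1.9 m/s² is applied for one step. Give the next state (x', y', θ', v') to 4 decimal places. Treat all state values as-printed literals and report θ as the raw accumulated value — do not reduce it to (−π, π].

(-8.1050, 21.4776, 1.5762, 10.9750)

x' = -6.8000 + 10.5000·cos(2.0911)·0.25 = -8.1050
y' = 19.2000 + 10.5000·sin(2.0911)·0.25 = 21.4776
θ' = 2.0911 + (10.5000/2.4)·tan(-0.44)·0.25 = 1.5762
v' = 10.5000 + 1.9000·0.25 = 10.9750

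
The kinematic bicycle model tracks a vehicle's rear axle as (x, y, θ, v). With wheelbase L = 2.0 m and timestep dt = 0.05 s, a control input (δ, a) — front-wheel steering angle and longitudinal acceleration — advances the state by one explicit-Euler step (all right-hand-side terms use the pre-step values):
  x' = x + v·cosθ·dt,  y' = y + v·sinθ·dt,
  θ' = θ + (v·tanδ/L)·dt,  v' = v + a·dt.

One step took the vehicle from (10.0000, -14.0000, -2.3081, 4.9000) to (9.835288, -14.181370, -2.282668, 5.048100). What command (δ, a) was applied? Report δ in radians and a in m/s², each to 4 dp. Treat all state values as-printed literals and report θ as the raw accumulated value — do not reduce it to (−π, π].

δ = 0.2047, a = 2.9620

a = (v'−v)/dt = (0.148100)/0.05 = 2.9620
Δθ = θ'−θ = 0.025432;  (v·dt/L) = 4.9000·0.05/2.0 = 0.122500
tan δ = Δθ·L/(v·dt) = 0.207608  →  δ = 0.2047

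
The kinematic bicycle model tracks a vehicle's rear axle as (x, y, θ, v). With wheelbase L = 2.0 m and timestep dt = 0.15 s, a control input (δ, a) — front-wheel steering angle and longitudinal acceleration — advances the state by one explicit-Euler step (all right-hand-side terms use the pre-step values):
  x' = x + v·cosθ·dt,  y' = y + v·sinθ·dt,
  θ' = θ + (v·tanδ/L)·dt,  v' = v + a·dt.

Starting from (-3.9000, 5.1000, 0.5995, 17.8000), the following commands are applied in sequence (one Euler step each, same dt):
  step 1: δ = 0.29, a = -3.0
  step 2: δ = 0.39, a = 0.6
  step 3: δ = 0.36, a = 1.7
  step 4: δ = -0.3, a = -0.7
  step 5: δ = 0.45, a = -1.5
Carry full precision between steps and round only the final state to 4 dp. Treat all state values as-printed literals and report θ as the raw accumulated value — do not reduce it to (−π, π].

(-1.4656, 16.4285, 2.2518, 17.3650)

after step 1 (δ=0.29, a=-3.0): (-1.695600, 6.606493, 0.997881, 17.350000)
after step 2 (δ=0.39, a=0.6): (-0.284826, 8.793437, 1.532766, 17.440000)
after step 3 (δ=0.36, a=1.7): (-0.185364, 11.407546, 2.025101, 17.695000)
after step 4 (δ=-0.3, a=-0.7): (-1.350149, 13.792565, 1.614573, 17.590000)
after step 5 (δ=0.45, a=-1.5): (-1.465618, 16.428537, 2.251844, 17.365000)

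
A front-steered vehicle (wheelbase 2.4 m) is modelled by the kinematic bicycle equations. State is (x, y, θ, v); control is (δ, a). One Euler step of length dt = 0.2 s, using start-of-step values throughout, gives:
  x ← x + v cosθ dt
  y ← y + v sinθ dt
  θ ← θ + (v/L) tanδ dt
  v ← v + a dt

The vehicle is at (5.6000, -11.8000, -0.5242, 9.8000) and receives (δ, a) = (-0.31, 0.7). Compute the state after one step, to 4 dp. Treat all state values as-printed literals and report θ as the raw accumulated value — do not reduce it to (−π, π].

x' = 5.6000 + 9.8000·cos(-0.5242)·0.2 = 7.2968
y' = -11.8000 + 9.8000·sin(-0.5242)·0.2 = -12.7810
θ' = -0.5242 + (9.8000/2.4)·tan(-0.31)·0.2 = -0.7858
v' = 9.8000 + 0.7000·0.2 = 9.9400

(7.2968, -12.7810, -0.7858, 9.9400)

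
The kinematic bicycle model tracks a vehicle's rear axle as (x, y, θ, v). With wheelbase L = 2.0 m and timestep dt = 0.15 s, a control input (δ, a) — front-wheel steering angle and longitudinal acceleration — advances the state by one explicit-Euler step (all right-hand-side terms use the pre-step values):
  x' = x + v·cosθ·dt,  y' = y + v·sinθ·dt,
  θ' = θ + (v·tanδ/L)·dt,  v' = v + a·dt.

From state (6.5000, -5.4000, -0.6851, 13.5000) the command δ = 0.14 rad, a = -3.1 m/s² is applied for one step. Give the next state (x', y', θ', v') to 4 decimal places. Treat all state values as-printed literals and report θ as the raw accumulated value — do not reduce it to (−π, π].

x' = 6.5000 + 13.5000·cos(-0.6851)·0.15 = 8.0681
y' = -5.4000 + 13.5000·sin(-0.6851)·0.15 = -6.6813
θ' = -0.6851 + (13.5000/2.0)·tan(0.14)·0.15 = -0.5424
v' = 13.5000 − 3.1000·0.15 = 13.0350

(8.0681, -6.6813, -0.5424, 13.0350)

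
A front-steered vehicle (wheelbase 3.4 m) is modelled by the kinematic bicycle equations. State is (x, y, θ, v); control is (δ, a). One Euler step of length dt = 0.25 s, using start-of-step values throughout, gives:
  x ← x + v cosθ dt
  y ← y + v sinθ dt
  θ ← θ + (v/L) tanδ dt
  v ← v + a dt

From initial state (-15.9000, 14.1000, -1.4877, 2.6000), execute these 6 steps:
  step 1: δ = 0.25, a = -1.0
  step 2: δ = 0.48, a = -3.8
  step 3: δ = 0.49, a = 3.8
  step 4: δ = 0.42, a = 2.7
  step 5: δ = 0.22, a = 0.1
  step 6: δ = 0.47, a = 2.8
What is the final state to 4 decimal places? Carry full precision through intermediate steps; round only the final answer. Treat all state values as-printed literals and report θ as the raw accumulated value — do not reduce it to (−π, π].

after step 1 (δ=0.25, a=-1.0): (-15.846050, 13.452243, -1.438885, 2.350000)
after step 2 (δ=0.48, a=-3.8): (-15.768776, 12.869847, -1.348926, 1.400000)
after step 3 (δ=0.49, a=3.8): (-15.691757, 12.528426, -1.294019, 2.350000)
after step 4 (δ=0.42, a=2.7): (-15.531218, 11.963286, -1.216853, 3.025000)
after step 5 (δ=0.22, a=0.1): (-15.269103, 11.253913, -1.167115, 3.050000)
after step 6 (δ=0.47, a=2.8): (-14.969587, 10.552702, -1.053196, 3.750000)

(-14.9696, 10.5527, -1.0532, 3.7500)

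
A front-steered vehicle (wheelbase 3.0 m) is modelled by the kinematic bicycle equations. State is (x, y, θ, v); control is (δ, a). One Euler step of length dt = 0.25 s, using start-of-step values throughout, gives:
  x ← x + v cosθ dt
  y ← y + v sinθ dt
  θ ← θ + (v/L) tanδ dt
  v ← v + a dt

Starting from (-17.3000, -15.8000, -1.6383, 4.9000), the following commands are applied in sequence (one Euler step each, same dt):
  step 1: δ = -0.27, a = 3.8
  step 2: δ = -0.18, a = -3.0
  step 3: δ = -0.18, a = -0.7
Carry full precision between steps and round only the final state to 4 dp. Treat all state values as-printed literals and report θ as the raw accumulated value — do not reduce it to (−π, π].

after step 1 (δ=-0.27, a=3.8): (-17.382629, -17.022210, -1.751310, 5.850000)
after step 2 (δ=-0.18, a=-3.0): (-17.645198, -18.460947, -1.840020, 5.100000)
after step 3 (δ=-0.18, a=-0.7): (-17.984327, -19.690019, -1.917357, 4.925000)

(-17.9843, -19.6900, -1.9174, 4.9250)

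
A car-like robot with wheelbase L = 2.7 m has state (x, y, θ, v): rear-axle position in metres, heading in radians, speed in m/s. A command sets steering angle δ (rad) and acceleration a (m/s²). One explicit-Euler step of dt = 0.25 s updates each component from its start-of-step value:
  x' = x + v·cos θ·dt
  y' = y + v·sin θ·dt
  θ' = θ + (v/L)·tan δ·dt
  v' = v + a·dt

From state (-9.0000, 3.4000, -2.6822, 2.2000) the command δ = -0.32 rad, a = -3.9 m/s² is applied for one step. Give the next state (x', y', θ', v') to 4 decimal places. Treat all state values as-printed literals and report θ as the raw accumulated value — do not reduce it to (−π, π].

(-9.4930, 3.1561, -2.7497, 1.2250)

x' = -9.0000 + 2.2000·cos(-2.6822)·0.25 = -9.4930
y' = 3.4000 + 2.2000·sin(-2.6822)·0.25 = 3.1561
θ' = -2.6822 + (2.2000/2.7)·tan(-0.32)·0.25 = -2.7497
v' = 2.2000 − 3.9000·0.25 = 1.2250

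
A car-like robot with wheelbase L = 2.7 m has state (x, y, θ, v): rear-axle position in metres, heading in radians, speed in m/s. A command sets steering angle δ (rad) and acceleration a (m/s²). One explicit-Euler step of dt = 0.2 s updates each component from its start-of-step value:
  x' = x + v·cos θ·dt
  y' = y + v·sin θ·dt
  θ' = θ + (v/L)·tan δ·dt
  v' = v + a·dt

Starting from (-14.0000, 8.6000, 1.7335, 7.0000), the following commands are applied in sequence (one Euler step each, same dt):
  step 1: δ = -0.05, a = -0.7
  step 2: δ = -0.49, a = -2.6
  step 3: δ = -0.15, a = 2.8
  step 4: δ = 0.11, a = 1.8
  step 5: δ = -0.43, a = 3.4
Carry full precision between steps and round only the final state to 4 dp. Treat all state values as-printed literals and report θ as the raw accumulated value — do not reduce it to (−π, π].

(-13.7475, 15.3843, 1.1753, 7.9400)

after step 1 (δ=-0.05, a=-0.7): (-14.226781, 9.981510, 1.707552, 6.860000)
after step 2 (δ=-0.49, a=-2.6): (-14.413827, 11.340700, 1.436512, 6.340000)
after step 3 (δ=-0.15, a=2.8): (-14.244066, 12.597285, 1.365535, 6.900000)
after step 4 (δ=0.11, a=1.8): (-13.962789, 13.948316, 1.421985, 7.260000)
after step 5 (δ=-0.43, a=3.4): (-13.747512, 15.384268, 1.175349, 7.940000)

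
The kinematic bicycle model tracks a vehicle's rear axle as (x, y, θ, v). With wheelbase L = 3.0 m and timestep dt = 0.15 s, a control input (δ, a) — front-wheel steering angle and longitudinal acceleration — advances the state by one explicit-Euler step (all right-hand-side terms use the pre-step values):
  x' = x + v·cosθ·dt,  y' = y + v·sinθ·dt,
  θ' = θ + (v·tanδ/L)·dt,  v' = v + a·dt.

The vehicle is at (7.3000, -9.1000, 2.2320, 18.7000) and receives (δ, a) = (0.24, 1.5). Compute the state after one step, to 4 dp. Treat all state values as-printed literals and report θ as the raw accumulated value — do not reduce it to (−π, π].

(5.5775, -6.8861, 2.4608, 18.9250)

x' = 7.3000 + 18.7000·cos(2.2320)·0.15 = 5.5775
y' = -9.1000 + 18.7000·sin(2.2320)·0.15 = -6.8861
θ' = 2.2320 + (18.7000/3.0)·tan(0.24)·0.15 = 2.4608
v' = 18.7000 + 1.5000·0.15 = 18.9250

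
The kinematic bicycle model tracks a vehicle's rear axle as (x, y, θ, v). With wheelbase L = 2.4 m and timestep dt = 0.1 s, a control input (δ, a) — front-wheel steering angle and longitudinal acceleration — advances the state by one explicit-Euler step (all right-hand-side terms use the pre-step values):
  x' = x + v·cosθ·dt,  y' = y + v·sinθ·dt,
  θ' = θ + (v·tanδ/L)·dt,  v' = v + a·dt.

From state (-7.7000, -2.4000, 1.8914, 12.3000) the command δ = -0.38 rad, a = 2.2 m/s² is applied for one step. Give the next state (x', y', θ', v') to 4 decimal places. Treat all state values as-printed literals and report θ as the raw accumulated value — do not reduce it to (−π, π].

(-8.0876, -1.2327, 1.6867, 12.5200)

x' = -7.7000 + 12.3000·cos(1.8914)·0.1 = -8.0876
y' = -2.4000 + 12.3000·sin(1.8914)·0.1 = -1.2327
θ' = 1.8914 + (12.3000/2.4)·tan(-0.38)·0.1 = 1.6867
v' = 12.3000 + 2.2000·0.1 = 12.5200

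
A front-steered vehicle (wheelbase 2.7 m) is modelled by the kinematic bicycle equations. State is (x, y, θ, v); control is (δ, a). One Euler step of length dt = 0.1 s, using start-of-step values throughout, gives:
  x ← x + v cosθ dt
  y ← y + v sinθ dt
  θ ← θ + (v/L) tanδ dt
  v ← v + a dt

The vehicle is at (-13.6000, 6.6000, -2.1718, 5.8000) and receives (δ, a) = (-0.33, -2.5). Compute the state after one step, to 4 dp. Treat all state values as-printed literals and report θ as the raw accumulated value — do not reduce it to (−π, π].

(-13.9280, 6.1216, -2.2454, 5.5500)

x' = -13.6000 + 5.8000·cos(-2.1718)·0.1 = -13.9280
y' = 6.6000 + 5.8000·sin(-2.1718)·0.1 = 6.1216
θ' = -2.1718 + (5.8000/2.7)·tan(-0.33)·0.1 = -2.2454
v' = 5.8000 − 2.5000·0.1 = 5.5500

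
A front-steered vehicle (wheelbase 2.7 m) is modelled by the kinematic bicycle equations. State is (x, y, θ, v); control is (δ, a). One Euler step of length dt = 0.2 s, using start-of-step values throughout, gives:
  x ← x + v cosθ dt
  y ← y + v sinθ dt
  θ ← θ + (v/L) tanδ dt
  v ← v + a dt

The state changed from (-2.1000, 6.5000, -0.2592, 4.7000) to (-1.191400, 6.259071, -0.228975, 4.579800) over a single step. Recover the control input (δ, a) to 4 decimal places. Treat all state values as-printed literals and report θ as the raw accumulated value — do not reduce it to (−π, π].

a = (v'−v)/dt = (-0.120200)/0.2 = -0.6010
Δθ = θ'−θ = 0.030225;  (v·dt/L) = 4.7000·0.2/2.7 = 0.348148
tan δ = Δθ·L/(v·dt) = 0.086816  →  δ = 0.0866

δ = 0.0866, a = -0.6010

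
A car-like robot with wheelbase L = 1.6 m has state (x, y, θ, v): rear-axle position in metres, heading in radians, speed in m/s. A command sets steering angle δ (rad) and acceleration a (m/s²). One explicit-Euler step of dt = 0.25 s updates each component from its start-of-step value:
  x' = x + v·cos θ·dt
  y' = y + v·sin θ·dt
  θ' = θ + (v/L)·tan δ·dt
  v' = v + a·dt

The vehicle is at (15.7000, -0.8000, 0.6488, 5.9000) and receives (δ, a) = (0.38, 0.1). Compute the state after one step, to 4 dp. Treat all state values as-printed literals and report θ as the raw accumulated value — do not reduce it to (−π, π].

x' = 15.7000 + 5.9000·cos(0.6488)·0.25 = 16.8753
y' = -0.8000 + 5.9000·sin(0.6488)·0.25 = 0.0912
θ' = 0.6488 + (5.9000/1.6)·tan(0.38)·0.25 = 1.0170
v' = 5.9000 + 0.1000·0.25 = 5.9250

(16.8753, 0.0912, 1.0170, 5.9250)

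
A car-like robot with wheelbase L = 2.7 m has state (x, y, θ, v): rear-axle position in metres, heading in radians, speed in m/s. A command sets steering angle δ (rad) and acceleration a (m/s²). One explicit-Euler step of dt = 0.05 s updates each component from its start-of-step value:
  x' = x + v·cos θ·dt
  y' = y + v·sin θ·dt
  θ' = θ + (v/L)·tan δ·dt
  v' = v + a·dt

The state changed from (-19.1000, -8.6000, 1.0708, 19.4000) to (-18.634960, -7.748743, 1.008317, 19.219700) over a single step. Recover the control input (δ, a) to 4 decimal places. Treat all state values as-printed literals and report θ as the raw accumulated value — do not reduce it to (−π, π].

δ = -0.1722, a = -3.6060

a = (v'−v)/dt = (-0.180300)/0.05 = -3.6060
Δθ = θ'−θ = -0.062483;  (v·dt/L) = 19.4000·0.05/2.7 = 0.359259
tan δ = Δθ·L/(v·dt) = -0.173922  →  δ = -0.1722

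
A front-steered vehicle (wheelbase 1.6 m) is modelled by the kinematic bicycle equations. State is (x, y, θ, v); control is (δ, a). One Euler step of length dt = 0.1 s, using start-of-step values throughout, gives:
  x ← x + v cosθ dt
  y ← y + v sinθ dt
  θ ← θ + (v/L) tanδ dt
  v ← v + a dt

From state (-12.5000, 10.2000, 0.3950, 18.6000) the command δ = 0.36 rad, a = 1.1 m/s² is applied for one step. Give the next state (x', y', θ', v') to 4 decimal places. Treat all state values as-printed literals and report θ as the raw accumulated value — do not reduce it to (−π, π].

(-10.7832, 10.9157, 0.8326, 18.7100)

x' = -12.5000 + 18.6000·cos(0.3950)·0.1 = -10.7832
y' = 10.2000 + 18.6000·sin(0.3950)·0.1 = 10.9157
θ' = 0.3950 + (18.6000/1.6)·tan(0.36)·0.1 = 0.8326
v' = 18.6000 + 1.1000·0.1 = 18.7100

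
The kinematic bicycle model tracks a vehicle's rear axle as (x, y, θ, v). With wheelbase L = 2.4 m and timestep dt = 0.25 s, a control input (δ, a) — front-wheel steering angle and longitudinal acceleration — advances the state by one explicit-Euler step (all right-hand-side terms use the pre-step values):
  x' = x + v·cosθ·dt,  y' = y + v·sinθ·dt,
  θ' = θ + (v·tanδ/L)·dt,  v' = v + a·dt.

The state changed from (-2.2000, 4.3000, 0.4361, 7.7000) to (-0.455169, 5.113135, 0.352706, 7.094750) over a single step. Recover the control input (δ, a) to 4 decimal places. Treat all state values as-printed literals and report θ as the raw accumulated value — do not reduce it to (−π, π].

a = (v'−v)/dt = (-0.605250)/0.25 = -2.4210
Δθ = θ'−θ = -0.083394;  (v·dt/L) = 7.7000·0.25/2.4 = 0.802083
tan δ = Δθ·L/(v·dt) = -0.103972  →  δ = -0.1036

δ = -0.1036, a = -2.4210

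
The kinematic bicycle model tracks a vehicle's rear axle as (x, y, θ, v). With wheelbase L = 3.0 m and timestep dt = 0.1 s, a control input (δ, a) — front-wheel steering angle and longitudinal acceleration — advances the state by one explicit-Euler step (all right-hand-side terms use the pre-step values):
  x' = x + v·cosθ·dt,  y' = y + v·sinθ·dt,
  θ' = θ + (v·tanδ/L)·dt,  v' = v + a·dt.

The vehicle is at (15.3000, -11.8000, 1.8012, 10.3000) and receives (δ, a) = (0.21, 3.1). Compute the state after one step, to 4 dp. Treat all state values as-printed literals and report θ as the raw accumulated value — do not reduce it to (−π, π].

x' = 15.3000 + 10.3000·cos(1.8012)·0.1 = 15.0648
y' = -11.8000 + 10.3000·sin(1.8012)·0.1 = -10.7972
θ' = 1.8012 + (10.3000/3.0)·tan(0.21)·0.1 = 1.8744
v' = 10.3000 + 3.1000·0.1 = 10.6100

(15.0648, -10.7972, 1.8744, 10.6100)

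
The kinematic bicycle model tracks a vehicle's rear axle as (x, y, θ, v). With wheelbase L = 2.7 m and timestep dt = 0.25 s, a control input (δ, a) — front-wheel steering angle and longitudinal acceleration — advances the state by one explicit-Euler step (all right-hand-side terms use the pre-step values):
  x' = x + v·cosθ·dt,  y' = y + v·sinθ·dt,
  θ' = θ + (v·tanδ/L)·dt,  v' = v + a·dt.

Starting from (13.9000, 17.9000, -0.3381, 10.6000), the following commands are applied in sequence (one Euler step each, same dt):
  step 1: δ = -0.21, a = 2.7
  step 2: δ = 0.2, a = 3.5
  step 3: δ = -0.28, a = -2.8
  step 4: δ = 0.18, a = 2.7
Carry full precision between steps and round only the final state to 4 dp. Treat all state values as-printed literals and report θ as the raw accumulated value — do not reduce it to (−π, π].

(23.9378, 12.8005, -0.4662, 12.1250)

after step 1 (δ=-0.21, a=2.7): (16.399974, 17.021008, -0.547295, 11.275000)
after step 2 (δ=0.2, a=3.5): (18.807004, 15.554188, -0.335670, 12.150000)
after step 3 (δ=-0.28, a=-2.8): (21.674981, 14.553630, -0.659168, 11.450000)
after step 4 (δ=0.18, a=2.7): (23.937792, 12.800464, -0.466247, 12.125000)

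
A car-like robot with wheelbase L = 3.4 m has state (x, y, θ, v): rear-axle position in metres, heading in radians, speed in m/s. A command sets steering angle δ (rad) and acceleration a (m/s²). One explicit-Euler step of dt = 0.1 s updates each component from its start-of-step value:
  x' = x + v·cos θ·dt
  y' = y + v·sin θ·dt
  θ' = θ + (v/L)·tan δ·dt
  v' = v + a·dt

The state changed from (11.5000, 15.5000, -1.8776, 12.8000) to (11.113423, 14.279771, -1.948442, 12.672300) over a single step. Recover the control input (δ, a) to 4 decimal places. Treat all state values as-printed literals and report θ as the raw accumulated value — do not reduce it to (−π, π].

a = (v'−v)/dt = (-0.127700)/0.1 = -1.2770
Δθ = θ'−θ = -0.070842;  (v·dt/L) = 12.8000·0.1/3.4 = 0.376471
tan δ = Δθ·L/(v·dt) = -0.188174  →  δ = -0.1860

δ = -0.1860, a = -1.2770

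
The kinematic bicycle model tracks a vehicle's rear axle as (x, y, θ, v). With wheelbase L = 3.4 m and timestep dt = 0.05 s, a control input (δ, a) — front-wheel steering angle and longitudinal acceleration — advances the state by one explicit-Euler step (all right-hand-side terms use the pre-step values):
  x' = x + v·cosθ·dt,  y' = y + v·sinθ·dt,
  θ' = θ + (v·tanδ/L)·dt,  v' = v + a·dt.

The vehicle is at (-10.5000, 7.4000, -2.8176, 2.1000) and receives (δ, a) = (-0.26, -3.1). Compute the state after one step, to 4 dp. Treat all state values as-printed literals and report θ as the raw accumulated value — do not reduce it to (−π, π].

(-10.5995, 7.3666, -2.8258, 1.9450)

x' = -10.5000 + 2.1000·cos(-2.8176)·0.05 = -10.5995
y' = 7.4000 + 2.1000·sin(-2.8176)·0.05 = 7.3666
θ' = -2.8176 + (2.1000/3.4)·tan(-0.26)·0.05 = -2.8258
v' = 2.1000 − 3.1000·0.05 = 1.9450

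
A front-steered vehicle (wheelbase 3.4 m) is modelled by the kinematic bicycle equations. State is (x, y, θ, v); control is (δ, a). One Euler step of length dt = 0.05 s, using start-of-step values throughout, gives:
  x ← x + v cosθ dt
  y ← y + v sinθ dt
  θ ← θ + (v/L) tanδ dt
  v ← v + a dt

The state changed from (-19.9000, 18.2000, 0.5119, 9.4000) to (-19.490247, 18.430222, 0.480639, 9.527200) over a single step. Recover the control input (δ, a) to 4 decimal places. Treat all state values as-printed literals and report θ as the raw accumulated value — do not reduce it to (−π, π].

δ = -0.2224, a = 2.5440

a = (v'−v)/dt = (0.127200)/0.05 = 2.5440
Δθ = θ'−θ = -0.031261;  (v·dt/L) = 9.4000·0.05/3.4 = 0.138235
tan δ = Δθ·L/(v·dt) = -0.226143  →  δ = -0.2224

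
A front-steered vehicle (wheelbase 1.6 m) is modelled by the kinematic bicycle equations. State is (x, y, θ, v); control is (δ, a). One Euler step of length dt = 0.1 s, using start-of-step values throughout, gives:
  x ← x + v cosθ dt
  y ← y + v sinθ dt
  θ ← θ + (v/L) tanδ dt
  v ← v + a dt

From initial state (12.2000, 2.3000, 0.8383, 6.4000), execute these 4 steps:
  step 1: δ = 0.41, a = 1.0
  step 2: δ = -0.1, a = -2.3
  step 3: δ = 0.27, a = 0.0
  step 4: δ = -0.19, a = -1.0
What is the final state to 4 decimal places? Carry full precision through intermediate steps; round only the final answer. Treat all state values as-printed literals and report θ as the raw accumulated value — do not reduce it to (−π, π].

(13.6218, 4.3977, 1.0045, 6.1700)

after step 1 (δ=0.41, a=1.0): (12.627986, 2.775845, 1.012152, 6.500000)
after step 2 (δ=-0.1, a=-2.3): (12.972510, 3.327028, 0.971392, 6.270000)
after step 3 (δ=0.27, a=0.0): (13.326232, 3.844724, 1.079846, 6.270000)
after step 4 (δ=-0.19, a=-1.0): (13.621840, 4.397666, 1.004481, 6.170000)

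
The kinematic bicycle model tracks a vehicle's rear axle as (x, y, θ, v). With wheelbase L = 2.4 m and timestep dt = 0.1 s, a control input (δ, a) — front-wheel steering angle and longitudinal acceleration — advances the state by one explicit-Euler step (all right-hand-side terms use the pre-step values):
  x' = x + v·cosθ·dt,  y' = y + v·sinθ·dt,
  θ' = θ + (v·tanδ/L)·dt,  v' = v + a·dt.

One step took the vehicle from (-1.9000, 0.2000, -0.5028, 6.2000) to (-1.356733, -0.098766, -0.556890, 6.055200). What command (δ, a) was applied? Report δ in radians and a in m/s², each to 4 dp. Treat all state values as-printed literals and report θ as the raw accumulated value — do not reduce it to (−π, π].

a = (v'−v)/dt = (-0.144800)/0.1 = -1.4480
Δθ = θ'−θ = -0.054090;  (v·dt/L) = 6.2000·0.1/2.4 = 0.258333
tan δ = Δθ·L/(v·dt) = -0.209381  →  δ = -0.2064

δ = -0.2064, a = -1.4480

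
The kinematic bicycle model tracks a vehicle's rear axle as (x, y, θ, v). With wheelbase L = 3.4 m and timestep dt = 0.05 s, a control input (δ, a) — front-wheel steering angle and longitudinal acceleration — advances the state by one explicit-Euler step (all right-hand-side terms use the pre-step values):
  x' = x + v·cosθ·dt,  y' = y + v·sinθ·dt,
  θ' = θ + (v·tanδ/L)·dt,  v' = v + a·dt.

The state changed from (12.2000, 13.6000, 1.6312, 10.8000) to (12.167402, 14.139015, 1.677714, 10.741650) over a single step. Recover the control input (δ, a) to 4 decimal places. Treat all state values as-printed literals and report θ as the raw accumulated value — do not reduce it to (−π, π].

a = (v'−v)/dt = (-0.058350)/0.05 = -1.1670
Δθ = θ'−θ = 0.046514;  (v·dt/L) = 10.8000·0.05/3.4 = 0.158824
tan δ = Δθ·L/(v·dt) = 0.292866  →  δ = 0.2849

δ = 0.2849, a = -1.1670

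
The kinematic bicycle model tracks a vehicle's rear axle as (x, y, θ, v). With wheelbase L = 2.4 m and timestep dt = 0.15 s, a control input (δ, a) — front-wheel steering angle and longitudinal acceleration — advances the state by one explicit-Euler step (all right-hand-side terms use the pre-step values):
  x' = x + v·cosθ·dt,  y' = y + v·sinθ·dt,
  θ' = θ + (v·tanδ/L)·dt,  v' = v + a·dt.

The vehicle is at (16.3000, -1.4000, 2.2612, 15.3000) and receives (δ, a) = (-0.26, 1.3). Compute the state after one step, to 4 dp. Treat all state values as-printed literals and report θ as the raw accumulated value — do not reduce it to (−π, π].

(14.8384, 0.3694, 2.0068, 15.4950)

x' = 16.3000 + 15.3000·cos(2.2612)·0.15 = 14.8384
y' = -1.4000 + 15.3000·sin(2.2612)·0.15 = 0.3694
θ' = 2.2612 + (15.3000/2.4)·tan(-0.26)·0.15 = 2.0068
v' = 15.3000 + 1.3000·0.15 = 15.4950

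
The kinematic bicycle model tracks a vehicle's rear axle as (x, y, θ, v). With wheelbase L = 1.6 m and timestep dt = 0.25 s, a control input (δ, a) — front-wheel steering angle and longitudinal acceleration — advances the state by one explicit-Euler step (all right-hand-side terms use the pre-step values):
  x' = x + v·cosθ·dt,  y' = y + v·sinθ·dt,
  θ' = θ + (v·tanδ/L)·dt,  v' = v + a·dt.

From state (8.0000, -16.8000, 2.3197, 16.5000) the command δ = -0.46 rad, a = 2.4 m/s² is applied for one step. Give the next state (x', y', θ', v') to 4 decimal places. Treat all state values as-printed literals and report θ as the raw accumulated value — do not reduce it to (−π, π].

(5.1916, -13.7787, 1.0424, 17.1000)

x' = 8.0000 + 16.5000·cos(2.3197)·0.25 = 5.1916
y' = -16.8000 + 16.5000·sin(2.3197)·0.25 = -13.7787
θ' = 2.3197 + (16.5000/1.6)·tan(-0.46)·0.25 = 1.0424
v' = 16.5000 + 2.4000·0.25 = 17.1000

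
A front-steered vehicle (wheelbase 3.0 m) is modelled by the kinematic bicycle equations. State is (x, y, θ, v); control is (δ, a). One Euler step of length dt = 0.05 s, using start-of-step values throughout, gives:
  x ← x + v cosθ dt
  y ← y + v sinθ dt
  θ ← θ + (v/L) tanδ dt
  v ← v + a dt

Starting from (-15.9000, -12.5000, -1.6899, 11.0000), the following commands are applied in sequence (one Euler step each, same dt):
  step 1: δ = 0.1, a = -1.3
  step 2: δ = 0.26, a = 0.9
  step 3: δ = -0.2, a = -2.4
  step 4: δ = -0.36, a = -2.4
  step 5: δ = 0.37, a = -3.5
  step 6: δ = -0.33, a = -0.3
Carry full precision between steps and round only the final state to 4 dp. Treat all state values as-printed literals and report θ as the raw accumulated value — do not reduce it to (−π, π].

(-16.2281, -15.7357, -1.7191, 10.5500)

after step 1 (δ=0.1, a=-1.3): (-15.965352, -13.046104, -1.671505, 10.935000)
after step 2 (δ=0.26, a=0.9): (-16.020322, -13.590083, -1.623023, 10.980000)
after step 3 (δ=-0.2, a=-2.4): (-16.048981, -14.138335, -1.660119, 10.860000)
after step 4 (δ=-0.36, a=-2.4): (-16.097419, -14.679170, -1.728248, 10.740000)
after step 5 (δ=0.37, a=-3.5): (-16.181621, -15.209527, -1.658820, 10.565000)
after step 6 (δ=-0.33, a=-0.3): (-16.228060, -15.735732, -1.719133, 10.550000)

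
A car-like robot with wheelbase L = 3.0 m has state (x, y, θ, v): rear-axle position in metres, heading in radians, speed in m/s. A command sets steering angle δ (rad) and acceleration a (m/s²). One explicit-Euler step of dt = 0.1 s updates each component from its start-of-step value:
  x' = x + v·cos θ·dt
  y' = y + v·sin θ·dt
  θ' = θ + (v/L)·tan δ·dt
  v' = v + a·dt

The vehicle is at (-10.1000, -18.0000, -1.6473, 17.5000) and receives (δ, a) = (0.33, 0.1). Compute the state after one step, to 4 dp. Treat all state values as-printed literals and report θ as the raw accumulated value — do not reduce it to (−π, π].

(-10.2338, -19.7449, -1.4475, 17.5100)

x' = -10.1000 + 17.5000·cos(-1.6473)·0.1 = -10.2338
y' = -18.0000 + 17.5000·sin(-1.6473)·0.1 = -19.7449
θ' = -1.6473 + (17.5000/3.0)·tan(0.33)·0.1 = -1.4475
v' = 17.5000 + 0.1000·0.1 = 17.5100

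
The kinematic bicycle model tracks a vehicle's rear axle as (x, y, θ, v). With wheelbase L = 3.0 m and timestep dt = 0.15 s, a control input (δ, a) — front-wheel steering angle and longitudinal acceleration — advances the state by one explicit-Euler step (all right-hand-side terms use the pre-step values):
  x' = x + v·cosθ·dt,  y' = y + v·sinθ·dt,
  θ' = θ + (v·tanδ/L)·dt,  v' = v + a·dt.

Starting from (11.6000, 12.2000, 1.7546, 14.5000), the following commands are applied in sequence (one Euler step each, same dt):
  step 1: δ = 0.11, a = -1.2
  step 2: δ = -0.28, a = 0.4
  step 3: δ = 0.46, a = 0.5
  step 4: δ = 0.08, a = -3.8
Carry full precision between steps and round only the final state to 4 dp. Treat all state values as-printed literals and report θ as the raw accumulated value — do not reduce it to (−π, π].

after step 1 (δ=0.11, a=-1.2): (11.202474, 14.338363, 1.834673, 14.320000)
after step 2 (δ=-0.28, a=0.4): (10.642222, 16.412013, 1.628784, 14.380000)
after step 3 (δ=0.46, a=0.5): (10.517212, 18.565387, 1.985012, 14.455000)
after step 4 (δ=0.08, a=-3.8): (9.644552, 20.550273, 2.042956, 13.885000)

(9.6446, 20.5503, 2.0430, 13.8850)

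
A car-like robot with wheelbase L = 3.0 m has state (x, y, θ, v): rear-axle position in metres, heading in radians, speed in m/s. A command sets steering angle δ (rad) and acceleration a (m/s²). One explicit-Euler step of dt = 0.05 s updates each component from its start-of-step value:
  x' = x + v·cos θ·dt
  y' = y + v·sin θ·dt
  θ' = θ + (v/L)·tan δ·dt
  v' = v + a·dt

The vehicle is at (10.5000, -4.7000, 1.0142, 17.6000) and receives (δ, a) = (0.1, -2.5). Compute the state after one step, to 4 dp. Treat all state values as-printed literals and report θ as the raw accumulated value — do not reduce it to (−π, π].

(10.9649, -3.9528, 1.0436, 17.4750)

x' = 10.5000 + 17.6000·cos(1.0142)·0.05 = 10.9649
y' = -4.7000 + 17.6000·sin(1.0142)·0.05 = -3.9528
θ' = 1.0142 + (17.6000/3.0)·tan(0.1)·0.05 = 1.0436
v' = 17.6000 − 2.5000·0.05 = 17.4750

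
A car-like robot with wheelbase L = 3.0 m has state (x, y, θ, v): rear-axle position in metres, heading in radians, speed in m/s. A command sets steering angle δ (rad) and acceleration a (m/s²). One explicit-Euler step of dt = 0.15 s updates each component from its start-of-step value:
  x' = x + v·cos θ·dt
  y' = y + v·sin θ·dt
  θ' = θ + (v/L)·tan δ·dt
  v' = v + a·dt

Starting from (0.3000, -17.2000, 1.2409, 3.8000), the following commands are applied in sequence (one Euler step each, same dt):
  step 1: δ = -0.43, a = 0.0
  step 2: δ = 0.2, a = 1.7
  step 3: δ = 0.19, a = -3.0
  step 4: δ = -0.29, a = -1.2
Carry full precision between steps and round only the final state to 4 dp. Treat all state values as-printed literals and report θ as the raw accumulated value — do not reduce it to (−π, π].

(1.1204, -15.0645, 1.1775, 3.4250)

after step 1 (δ=-0.43, a=0.0): (0.484649, -16.660737, 1.153762, 3.800000)
after step 2 (δ=0.2, a=1.7): (0.715528, -16.139589, 1.192277, 4.055000)
after step 3 (δ=0.19, a=-3.0): (0.940303, -15.574395, 1.231270, 3.605000)
after step 4 (δ=-0.29, a=-1.2): (1.120395, -15.064515, 1.177481, 3.425000)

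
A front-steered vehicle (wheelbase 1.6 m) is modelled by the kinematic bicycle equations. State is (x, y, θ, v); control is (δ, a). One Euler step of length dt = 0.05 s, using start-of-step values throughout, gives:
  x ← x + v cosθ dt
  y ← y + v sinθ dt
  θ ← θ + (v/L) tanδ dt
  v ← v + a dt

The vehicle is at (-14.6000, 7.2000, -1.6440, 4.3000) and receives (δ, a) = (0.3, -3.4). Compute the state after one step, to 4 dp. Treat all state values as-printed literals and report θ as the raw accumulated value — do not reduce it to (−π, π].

(-14.6157, 6.9856, -1.6024, 4.1300)

x' = -14.6000 + 4.3000·cos(-1.6440)·0.05 = -14.6157
y' = 7.2000 + 4.3000·sin(-1.6440)·0.05 = 6.9856
θ' = -1.6440 + (4.3000/1.6)·tan(0.3)·0.05 = -1.6024
v' = 4.3000 − 3.4000·0.05 = 4.1300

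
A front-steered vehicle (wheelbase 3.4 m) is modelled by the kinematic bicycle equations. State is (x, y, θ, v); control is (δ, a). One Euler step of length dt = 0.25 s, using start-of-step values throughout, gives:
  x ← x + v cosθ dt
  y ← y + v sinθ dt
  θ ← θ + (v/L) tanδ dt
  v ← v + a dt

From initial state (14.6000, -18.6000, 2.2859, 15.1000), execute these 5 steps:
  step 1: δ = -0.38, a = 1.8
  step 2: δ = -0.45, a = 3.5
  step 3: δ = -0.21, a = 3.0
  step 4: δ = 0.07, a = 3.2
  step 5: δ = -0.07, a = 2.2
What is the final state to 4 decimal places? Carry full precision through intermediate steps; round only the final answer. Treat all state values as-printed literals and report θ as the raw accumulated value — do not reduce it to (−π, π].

(16.3725, -0.3250, 1.0286, 18.5250)

after step 1 (δ=-0.38, a=1.8): (12.124749, -15.749780, 1.842434, 15.550000)
after step 2 (δ=-0.45, a=3.5): (11.081694, -12.004824, 1.290118, 16.425000)
after step 3 (δ=-0.21, a=3.0): (12.219157, -8.059261, 1.032701, 17.175000)
after step 4 (δ=0.07, a=3.2): (14.419709, -4.372276, 1.121247, 17.975000)
after step 5 (δ=-0.07, a=2.2): (16.372513, -0.325012, 1.028577, 18.525000)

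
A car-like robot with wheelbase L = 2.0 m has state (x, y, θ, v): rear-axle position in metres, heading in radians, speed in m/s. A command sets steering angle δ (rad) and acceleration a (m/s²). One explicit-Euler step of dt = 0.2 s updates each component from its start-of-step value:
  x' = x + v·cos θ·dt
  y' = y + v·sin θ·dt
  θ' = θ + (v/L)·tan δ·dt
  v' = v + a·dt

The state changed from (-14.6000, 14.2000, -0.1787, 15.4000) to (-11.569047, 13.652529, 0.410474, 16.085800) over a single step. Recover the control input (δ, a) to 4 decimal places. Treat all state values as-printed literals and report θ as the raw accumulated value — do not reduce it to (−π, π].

δ = 0.3654, a = 3.4290

a = (v'−v)/dt = (0.685800)/0.2 = 3.4290
Δθ = θ'−θ = 0.589174;  (v·dt/L) = 15.4000·0.2/2.0 = 1.540000
tan δ = Δθ·L/(v·dt) = 0.382581  →  δ = 0.3654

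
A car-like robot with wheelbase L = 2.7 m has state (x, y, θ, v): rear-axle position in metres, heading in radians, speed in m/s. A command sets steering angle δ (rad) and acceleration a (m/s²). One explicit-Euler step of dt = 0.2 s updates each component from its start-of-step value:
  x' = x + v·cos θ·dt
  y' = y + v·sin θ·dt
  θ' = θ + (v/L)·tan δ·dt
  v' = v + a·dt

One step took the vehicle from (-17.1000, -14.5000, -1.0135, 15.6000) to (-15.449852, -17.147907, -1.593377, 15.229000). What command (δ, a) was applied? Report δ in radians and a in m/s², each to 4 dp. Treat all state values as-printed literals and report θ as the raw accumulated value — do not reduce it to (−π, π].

δ = -0.4651, a = -1.8550

a = (v'−v)/dt = (-0.371000)/0.2 = -1.8550
Δθ = θ'−θ = -0.579877;  (v·dt/L) = 15.6000·0.2/2.7 = 1.155556
tan δ = Δθ·L/(v·dt) = -0.501817  →  δ = -0.4651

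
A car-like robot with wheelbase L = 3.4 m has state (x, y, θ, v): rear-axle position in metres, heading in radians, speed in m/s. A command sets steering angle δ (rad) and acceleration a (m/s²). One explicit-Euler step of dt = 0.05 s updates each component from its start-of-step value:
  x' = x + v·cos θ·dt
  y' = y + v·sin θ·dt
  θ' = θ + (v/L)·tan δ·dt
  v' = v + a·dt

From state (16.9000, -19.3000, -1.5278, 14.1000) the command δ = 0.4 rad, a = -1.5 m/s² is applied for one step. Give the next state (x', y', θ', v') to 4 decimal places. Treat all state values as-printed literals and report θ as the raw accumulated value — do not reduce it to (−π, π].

x' = 16.9000 + 14.1000·cos(-1.5278)·0.05 = 16.9303
y' = -19.3000 + 14.1000·sin(-1.5278)·0.05 = -20.0043
θ' = -1.5278 + (14.1000/3.4)·tan(0.4)·0.05 = -1.4401
v' = 14.1000 − 1.5000·0.05 = 14.0250

(16.9303, -20.0043, -1.4401, 14.0250)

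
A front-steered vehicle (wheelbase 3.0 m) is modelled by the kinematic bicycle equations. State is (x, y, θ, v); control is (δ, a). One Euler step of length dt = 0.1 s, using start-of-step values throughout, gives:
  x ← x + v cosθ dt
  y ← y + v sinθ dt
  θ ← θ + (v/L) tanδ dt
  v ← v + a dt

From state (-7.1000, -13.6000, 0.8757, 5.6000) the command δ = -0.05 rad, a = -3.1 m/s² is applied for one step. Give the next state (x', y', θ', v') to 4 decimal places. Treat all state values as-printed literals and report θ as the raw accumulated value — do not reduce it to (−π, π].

x' = -7.1000 + 5.6000·cos(0.8757)·0.1 = -6.7413
y' = -13.6000 + 5.6000·sin(0.8757)·0.1 = -13.1699
θ' = 0.8757 + (5.6000/3.0)·tan(-0.05)·0.1 = 0.8664
v' = 5.6000 − 3.1000·0.1 = 5.2900

(-6.7413, -13.1699, 0.8664, 5.2900)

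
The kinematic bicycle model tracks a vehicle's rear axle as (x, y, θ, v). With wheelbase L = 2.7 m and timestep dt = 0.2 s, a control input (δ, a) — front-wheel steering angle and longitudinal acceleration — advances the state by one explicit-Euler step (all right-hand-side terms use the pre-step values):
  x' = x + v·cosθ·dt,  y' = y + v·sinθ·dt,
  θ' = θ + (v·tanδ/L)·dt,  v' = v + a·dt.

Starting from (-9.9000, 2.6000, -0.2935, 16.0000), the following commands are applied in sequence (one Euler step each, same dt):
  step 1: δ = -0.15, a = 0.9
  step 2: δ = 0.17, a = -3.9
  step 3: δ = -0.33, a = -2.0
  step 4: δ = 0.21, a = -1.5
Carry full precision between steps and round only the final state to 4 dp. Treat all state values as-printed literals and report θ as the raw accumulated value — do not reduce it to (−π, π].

(1.3897, -2.4449, -0.4208, 14.7000)

after step 1 (δ=-0.15, a=0.9): (-6.836841, 1.674226, -0.472623, 16.180000)
after step 2 (δ=0.17, a=-3.9): (-3.955580, 0.201123, -0.266889, 15.400000)
after step 3 (δ=-0.33, a=-2.0): (-0.984625, -0.611172, -0.657621, 15.000000)
after step 4 (δ=0.21, a=-1.5): (1.389720, -2.444880, -0.420796, 14.700000)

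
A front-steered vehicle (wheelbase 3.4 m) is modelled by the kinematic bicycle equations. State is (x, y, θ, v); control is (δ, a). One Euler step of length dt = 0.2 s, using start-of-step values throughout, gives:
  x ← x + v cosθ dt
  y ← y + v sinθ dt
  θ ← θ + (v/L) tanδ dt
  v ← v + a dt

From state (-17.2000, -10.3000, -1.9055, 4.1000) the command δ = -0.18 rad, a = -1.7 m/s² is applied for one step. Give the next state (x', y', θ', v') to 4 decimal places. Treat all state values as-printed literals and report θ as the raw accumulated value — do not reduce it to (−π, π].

(-17.4694, -11.0745, -1.9494, 3.7600)

x' = -17.2000 + 4.1000·cos(-1.9055)·0.2 = -17.4694
y' = -10.3000 + 4.1000·sin(-1.9055)·0.2 = -11.0745
θ' = -1.9055 + (4.1000/3.4)·tan(-0.18)·0.2 = -1.9494
v' = 4.1000 − 1.7000·0.2 = 3.7600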